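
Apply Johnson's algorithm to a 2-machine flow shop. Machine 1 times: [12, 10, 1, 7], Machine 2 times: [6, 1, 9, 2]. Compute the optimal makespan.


Apply Johnson's rule:
  Group 1 (a <= b): [(3, 1, 9)]
  Group 2 (a > b): [(1, 12, 6), (4, 7, 2), (2, 10, 1)]
Optimal job order: [3, 1, 4, 2]
Schedule:
  Job 3: M1 done at 1, M2 done at 10
  Job 1: M1 done at 13, M2 done at 19
  Job 4: M1 done at 20, M2 done at 22
  Job 2: M1 done at 30, M2 done at 31
Makespan = 31

31


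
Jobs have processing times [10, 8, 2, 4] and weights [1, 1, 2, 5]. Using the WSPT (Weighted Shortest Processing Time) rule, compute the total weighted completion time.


Compute p/w ratios and sort ascending (WSPT): [(4, 5), (2, 2), (8, 1), (10, 1)]
Compute weighted completion times:
  Job (p=4,w=5): C=4, w*C=5*4=20
  Job (p=2,w=2): C=6, w*C=2*6=12
  Job (p=8,w=1): C=14, w*C=1*14=14
  Job (p=10,w=1): C=24, w*C=1*24=24
Total weighted completion time = 70

70


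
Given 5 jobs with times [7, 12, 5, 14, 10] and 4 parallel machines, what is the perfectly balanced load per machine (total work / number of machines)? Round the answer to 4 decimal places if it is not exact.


Total processing time = 7 + 12 + 5 + 14 + 10 = 48
Number of machines = 4
Ideal balanced load = 48 / 4 = 12.0

12.0


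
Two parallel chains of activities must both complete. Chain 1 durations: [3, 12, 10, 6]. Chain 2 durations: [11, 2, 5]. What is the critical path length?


Path A total = 3 + 12 + 10 + 6 = 31
Path B total = 11 + 2 + 5 = 18
Critical path = longest path = max(31, 18) = 31

31


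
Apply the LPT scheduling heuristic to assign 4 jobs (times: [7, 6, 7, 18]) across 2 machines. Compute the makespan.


Sort jobs in decreasing order (LPT): [18, 7, 7, 6]
Assign each job to the least loaded machine:
  Machine 1: jobs [18], load = 18
  Machine 2: jobs [7, 7, 6], load = 20
Makespan = max load = 20

20


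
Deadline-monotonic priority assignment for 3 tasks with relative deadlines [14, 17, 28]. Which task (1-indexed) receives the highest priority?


Sort tasks by relative deadline (ascending):
  Task 1: deadline = 14
  Task 2: deadline = 17
  Task 3: deadline = 28
Priority order (highest first): [1, 2, 3]
Highest priority task = 1

1


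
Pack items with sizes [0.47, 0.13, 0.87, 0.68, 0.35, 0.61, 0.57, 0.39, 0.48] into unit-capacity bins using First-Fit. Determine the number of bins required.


Place items sequentially using First-Fit:
  Item 0.47 -> new Bin 1
  Item 0.13 -> Bin 1 (now 0.6)
  Item 0.87 -> new Bin 2
  Item 0.68 -> new Bin 3
  Item 0.35 -> Bin 1 (now 0.95)
  Item 0.61 -> new Bin 4
  Item 0.57 -> new Bin 5
  Item 0.39 -> Bin 4 (now 1.0)
  Item 0.48 -> new Bin 6
Total bins used = 6

6


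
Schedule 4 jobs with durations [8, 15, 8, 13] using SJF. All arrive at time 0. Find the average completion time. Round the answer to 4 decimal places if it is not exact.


SJF order (ascending): [8, 8, 13, 15]
Completion times:
  Job 1: burst=8, C=8
  Job 2: burst=8, C=16
  Job 3: burst=13, C=29
  Job 4: burst=15, C=44
Average completion = 97/4 = 24.25

24.25


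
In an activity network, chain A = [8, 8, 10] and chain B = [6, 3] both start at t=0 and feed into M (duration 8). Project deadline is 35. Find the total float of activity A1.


Forward pass: ES(A1) = sum of predecessors on chain A = 0
EF = ES + duration = 0 + 8 = 8
Backward pass: LF(M) = deadline = 35; LS(M) = 35 - 8 = 27
LF(A1) = LS(M) - sum(successors on chain A) = 27 - 18 = 9
LS = LF - duration = 9 - 8 = 1
Total float = LS - ES = 1 - 0 = 1

1


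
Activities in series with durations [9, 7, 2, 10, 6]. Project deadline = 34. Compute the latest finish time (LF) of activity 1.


LF(activity 1) = deadline - sum of successor durations
Successors: activities 2 through 5 with durations [7, 2, 10, 6]
Sum of successor durations = 25
LF = 34 - 25 = 9

9


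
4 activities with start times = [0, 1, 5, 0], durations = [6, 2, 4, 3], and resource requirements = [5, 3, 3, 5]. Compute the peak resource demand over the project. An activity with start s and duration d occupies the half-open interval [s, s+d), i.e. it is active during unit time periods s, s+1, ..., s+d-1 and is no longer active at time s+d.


Each activity i is active on [start_i, start_i + duration_i).
Compute total resource usage per time slot:
  t=0: active resources = [5, 5], total = 10
  t=1: active resources = [5, 3, 5], total = 13
  t=2: active resources = [5, 3, 5], total = 13
  t=3: active resources = [5], total = 5
  t=4: active resources = [5], total = 5
  t=5: active resources = [5, 3], total = 8
  t=6: active resources = [3], total = 3
  t=7: active resources = [3], total = 3
  t=8: active resources = [3], total = 3
Peak resource demand = 13

13


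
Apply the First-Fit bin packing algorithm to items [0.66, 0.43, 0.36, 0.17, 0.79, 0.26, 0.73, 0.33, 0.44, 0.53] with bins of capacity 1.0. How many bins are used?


Place items sequentially using First-Fit:
  Item 0.66 -> new Bin 1
  Item 0.43 -> new Bin 2
  Item 0.36 -> Bin 2 (now 0.79)
  Item 0.17 -> Bin 1 (now 0.83)
  Item 0.79 -> new Bin 3
  Item 0.26 -> new Bin 4
  Item 0.73 -> Bin 4 (now 0.99)
  Item 0.33 -> new Bin 5
  Item 0.44 -> Bin 5 (now 0.77)
  Item 0.53 -> new Bin 6
Total bins used = 6

6


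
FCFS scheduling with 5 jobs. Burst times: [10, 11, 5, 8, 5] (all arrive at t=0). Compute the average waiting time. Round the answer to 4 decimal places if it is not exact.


FCFS order (as given): [10, 11, 5, 8, 5]
Waiting times:
  Job 1: wait = 0
  Job 2: wait = 10
  Job 3: wait = 21
  Job 4: wait = 26
  Job 5: wait = 34
Sum of waiting times = 91
Average waiting time = 91/5 = 18.2

18.2


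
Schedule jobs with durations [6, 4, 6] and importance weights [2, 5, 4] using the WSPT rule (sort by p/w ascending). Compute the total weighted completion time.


Compute p/w ratios and sort ascending (WSPT): [(4, 5), (6, 4), (6, 2)]
Compute weighted completion times:
  Job (p=4,w=5): C=4, w*C=5*4=20
  Job (p=6,w=4): C=10, w*C=4*10=40
  Job (p=6,w=2): C=16, w*C=2*16=32
Total weighted completion time = 92

92


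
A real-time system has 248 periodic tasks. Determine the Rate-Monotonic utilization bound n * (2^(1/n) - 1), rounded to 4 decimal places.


Compute 2^(1/248) = 1.0027988578
Subtract 1: 1.0027988578 - 1 = 0.0027988578
Multiply by n: 248 * 0.0027988578 = 0.6941167344
Round to 4 dp: 0.6941

0.6941


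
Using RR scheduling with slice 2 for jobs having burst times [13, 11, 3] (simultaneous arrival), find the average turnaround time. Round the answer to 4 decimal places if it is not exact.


Time quantum = 2
Execution trace:
  J1 runs 2 units, time = 2
  J2 runs 2 units, time = 4
  J3 runs 2 units, time = 6
  J1 runs 2 units, time = 8
  J2 runs 2 units, time = 10
  J3 runs 1 units, time = 11
  J1 runs 2 units, time = 13
  J2 runs 2 units, time = 15
  J1 runs 2 units, time = 17
  J2 runs 2 units, time = 19
  J1 runs 2 units, time = 21
  J2 runs 2 units, time = 23
  J1 runs 2 units, time = 25
  J2 runs 1 units, time = 26
  J1 runs 1 units, time = 27
Finish times: [27, 26, 11]
Average turnaround = 64/3 = 21.3333

21.3333


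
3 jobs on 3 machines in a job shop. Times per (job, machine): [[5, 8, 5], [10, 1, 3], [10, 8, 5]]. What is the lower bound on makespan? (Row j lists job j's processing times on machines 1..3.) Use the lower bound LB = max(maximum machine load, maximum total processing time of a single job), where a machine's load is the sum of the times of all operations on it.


Machine loads:
  Machine 1: 5 + 10 + 10 = 25
  Machine 2: 8 + 1 + 8 = 17
  Machine 3: 5 + 3 + 5 = 13
Max machine load = 25
Job totals:
  Job 1: 18
  Job 2: 14
  Job 3: 23
Max job total = 23
Lower bound = max(25, 23) = 25

25


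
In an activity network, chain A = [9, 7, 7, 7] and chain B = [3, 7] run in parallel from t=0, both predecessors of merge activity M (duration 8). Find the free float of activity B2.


ES(B2) = sum of predecessors on chain B = 3
EF(B2) = ES + duration = 3 + 7 = 10
Successor of B2 is M. ES(M) = max(sum(A), sum(B)) = max(30, 10) = 30
Free float = ES(successor) - EF(current) = 30 - 10 = 20

20


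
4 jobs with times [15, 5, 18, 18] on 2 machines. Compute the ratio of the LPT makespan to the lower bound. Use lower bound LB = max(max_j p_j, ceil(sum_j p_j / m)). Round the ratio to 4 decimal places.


LPT order: [18, 18, 15, 5]
Machine loads after assignment: [33, 23]
LPT makespan = 33
Lower bound = max(max_job, ceil(total/2)) = max(18, 28) = 28
Ratio = 33 / 28 = 1.1786

1.1786


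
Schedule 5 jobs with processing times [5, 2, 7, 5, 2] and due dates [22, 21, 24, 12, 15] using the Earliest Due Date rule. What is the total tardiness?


Sort by due date (EDD order): [(5, 12), (2, 15), (2, 21), (5, 22), (7, 24)]
Compute completion times and tardiness:
  Job 1: p=5, d=12, C=5, tardiness=max(0,5-12)=0
  Job 2: p=2, d=15, C=7, tardiness=max(0,7-15)=0
  Job 3: p=2, d=21, C=9, tardiness=max(0,9-21)=0
  Job 4: p=5, d=22, C=14, tardiness=max(0,14-22)=0
  Job 5: p=7, d=24, C=21, tardiness=max(0,21-24)=0
Total tardiness = 0

0


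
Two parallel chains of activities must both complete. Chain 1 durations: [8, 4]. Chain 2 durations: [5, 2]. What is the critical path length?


Path A total = 8 + 4 = 12
Path B total = 5 + 2 = 7
Critical path = longest path = max(12, 7) = 12

12


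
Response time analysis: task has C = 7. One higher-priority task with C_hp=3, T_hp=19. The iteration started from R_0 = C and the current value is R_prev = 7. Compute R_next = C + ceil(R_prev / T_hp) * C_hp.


R_next = C + ceil(R_prev / T_hp) * C_hp
ceil(7 / 19) = ceil(0.3684) = 1
Interference = 1 * 3 = 3
R_next = 7 + 3 = 10

10


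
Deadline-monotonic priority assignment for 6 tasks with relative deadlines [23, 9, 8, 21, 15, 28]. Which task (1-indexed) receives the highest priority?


Sort tasks by relative deadline (ascending):
  Task 3: deadline = 8
  Task 2: deadline = 9
  Task 5: deadline = 15
  Task 4: deadline = 21
  Task 1: deadline = 23
  Task 6: deadline = 28
Priority order (highest first): [3, 2, 5, 4, 1, 6]
Highest priority task = 3

3


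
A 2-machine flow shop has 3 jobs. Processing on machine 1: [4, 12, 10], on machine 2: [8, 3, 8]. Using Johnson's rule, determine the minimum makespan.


Apply Johnson's rule:
  Group 1 (a <= b): [(1, 4, 8)]
  Group 2 (a > b): [(3, 10, 8), (2, 12, 3)]
Optimal job order: [1, 3, 2]
Schedule:
  Job 1: M1 done at 4, M2 done at 12
  Job 3: M1 done at 14, M2 done at 22
  Job 2: M1 done at 26, M2 done at 29
Makespan = 29

29


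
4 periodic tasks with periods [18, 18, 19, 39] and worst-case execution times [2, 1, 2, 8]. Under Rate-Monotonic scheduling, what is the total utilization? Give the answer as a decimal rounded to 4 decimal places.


Compute individual utilizations (exact fractions):
  Task 1: C/T = 2/18 = 1/9 (approx. 0.1111)
  Task 2: C/T = 1/18 (approx. 0.0556)
  Task 3: C/T = 2/19 (approx. 0.1053)
  Task 4: C/T = 8/39 (approx. 0.2051)
Total utilization U = 1/9 + 1/18 + 2/19 + 8/39 = 707/1482
Rounded to 4 decimal places: U = 0.4771
RM (Liu & Layland) bound for 4 tasks = 0.756828; compare with U = 707/1482 (approx. 0.477058)
U <= bound, so schedulable by RM sufficient condition.

0.4771


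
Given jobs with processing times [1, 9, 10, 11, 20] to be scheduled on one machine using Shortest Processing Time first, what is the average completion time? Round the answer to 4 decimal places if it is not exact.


Sort jobs by processing time (SPT order): [1, 9, 10, 11, 20]
Compute completion times sequentially:
  Job 1: processing = 1, completes at 1
  Job 2: processing = 9, completes at 10
  Job 3: processing = 10, completes at 20
  Job 4: processing = 11, completes at 31
  Job 5: processing = 20, completes at 51
Sum of completion times = 113
Average completion time = 113/5 = 22.6

22.6


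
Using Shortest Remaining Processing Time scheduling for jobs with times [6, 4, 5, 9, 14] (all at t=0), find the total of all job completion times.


Since all jobs arrive at t=0, SRPT equals SPT ordering.
SPT order: [4, 5, 6, 9, 14]
Completion times:
  Job 1: p=4, C=4
  Job 2: p=5, C=9
  Job 3: p=6, C=15
  Job 4: p=9, C=24
  Job 5: p=14, C=38
Total completion time = 4 + 9 + 15 + 24 + 38 = 90

90


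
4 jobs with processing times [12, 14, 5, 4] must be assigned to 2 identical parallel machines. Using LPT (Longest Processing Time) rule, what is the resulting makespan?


Sort jobs in decreasing order (LPT): [14, 12, 5, 4]
Assign each job to the least loaded machine:
  Machine 1: jobs [14, 4], load = 18
  Machine 2: jobs [12, 5], load = 17
Makespan = max load = 18

18


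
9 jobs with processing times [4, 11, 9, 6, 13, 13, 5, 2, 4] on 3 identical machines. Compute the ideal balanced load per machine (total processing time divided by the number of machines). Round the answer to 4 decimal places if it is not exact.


Total processing time = 4 + 11 + 9 + 6 + 13 + 13 + 5 + 2 + 4 = 67
Number of machines = 3
Ideal balanced load = 67 / 3 = 22.3333

22.3333


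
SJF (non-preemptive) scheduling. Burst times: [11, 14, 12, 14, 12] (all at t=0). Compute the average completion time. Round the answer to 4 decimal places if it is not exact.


SJF order (ascending): [11, 12, 12, 14, 14]
Completion times:
  Job 1: burst=11, C=11
  Job 2: burst=12, C=23
  Job 3: burst=12, C=35
  Job 4: burst=14, C=49
  Job 5: burst=14, C=63
Average completion = 181/5 = 36.2

36.2


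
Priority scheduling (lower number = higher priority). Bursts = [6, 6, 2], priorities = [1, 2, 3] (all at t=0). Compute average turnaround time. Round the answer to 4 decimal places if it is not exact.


Sort by priority (ascending = highest first):
Order: [(1, 6), (2, 6), (3, 2)]
Completion times:
  Priority 1, burst=6, C=6
  Priority 2, burst=6, C=12
  Priority 3, burst=2, C=14
Average turnaround = 32/3 = 10.6667

10.6667


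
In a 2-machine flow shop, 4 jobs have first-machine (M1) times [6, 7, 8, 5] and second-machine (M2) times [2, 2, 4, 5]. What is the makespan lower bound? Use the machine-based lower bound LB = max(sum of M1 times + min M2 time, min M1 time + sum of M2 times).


LB1 = sum(M1 times) + min(M2 times) = 26 + 2 = 28
LB2 = min(M1 times) + sum(M2 times) = 5 + 13 = 18
Lower bound = max(LB1, LB2) = max(28, 18) = 28

28


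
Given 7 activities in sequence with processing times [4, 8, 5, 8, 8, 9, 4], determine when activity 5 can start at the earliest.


Activity 5 starts after activities 1 through 4 complete.
Predecessor durations: [4, 8, 5, 8]
ES = 4 + 8 + 5 + 8 = 25

25


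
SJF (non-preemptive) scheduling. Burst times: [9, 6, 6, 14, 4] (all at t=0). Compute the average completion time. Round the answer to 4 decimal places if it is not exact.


SJF order (ascending): [4, 6, 6, 9, 14]
Completion times:
  Job 1: burst=4, C=4
  Job 2: burst=6, C=10
  Job 3: burst=6, C=16
  Job 4: burst=9, C=25
  Job 5: burst=14, C=39
Average completion = 94/5 = 18.8

18.8


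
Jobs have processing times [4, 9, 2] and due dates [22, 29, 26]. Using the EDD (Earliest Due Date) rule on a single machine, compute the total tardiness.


Sort by due date (EDD order): [(4, 22), (2, 26), (9, 29)]
Compute completion times and tardiness:
  Job 1: p=4, d=22, C=4, tardiness=max(0,4-22)=0
  Job 2: p=2, d=26, C=6, tardiness=max(0,6-26)=0
  Job 3: p=9, d=29, C=15, tardiness=max(0,15-29)=0
Total tardiness = 0

0


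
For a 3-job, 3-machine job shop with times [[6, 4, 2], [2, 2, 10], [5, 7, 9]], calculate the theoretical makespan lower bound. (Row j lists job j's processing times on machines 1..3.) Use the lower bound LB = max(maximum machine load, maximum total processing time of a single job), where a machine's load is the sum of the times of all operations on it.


Machine loads:
  Machine 1: 6 + 2 + 5 = 13
  Machine 2: 4 + 2 + 7 = 13
  Machine 3: 2 + 10 + 9 = 21
Max machine load = 21
Job totals:
  Job 1: 12
  Job 2: 14
  Job 3: 21
Max job total = 21
Lower bound = max(21, 21) = 21

21


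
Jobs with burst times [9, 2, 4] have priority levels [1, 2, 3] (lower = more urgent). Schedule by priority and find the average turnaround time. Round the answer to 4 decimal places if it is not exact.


Sort by priority (ascending = highest first):
Order: [(1, 9), (2, 2), (3, 4)]
Completion times:
  Priority 1, burst=9, C=9
  Priority 2, burst=2, C=11
  Priority 3, burst=4, C=15
Average turnaround = 35/3 = 11.6667

11.6667


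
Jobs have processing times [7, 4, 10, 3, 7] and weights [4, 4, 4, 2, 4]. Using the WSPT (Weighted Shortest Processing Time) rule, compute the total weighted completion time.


Compute p/w ratios and sort ascending (WSPT): [(4, 4), (3, 2), (7, 4), (7, 4), (10, 4)]
Compute weighted completion times:
  Job (p=4,w=4): C=4, w*C=4*4=16
  Job (p=3,w=2): C=7, w*C=2*7=14
  Job (p=7,w=4): C=14, w*C=4*14=56
  Job (p=7,w=4): C=21, w*C=4*21=84
  Job (p=10,w=4): C=31, w*C=4*31=124
Total weighted completion time = 294

294


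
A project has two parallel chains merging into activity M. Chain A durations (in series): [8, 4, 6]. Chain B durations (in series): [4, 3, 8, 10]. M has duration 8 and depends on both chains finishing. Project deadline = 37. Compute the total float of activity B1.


Forward pass: ES(B1) = sum of predecessors on chain B = 0
EF = ES + duration = 0 + 4 = 4
Backward pass: LF(M) = deadline = 37; LS(M) = 37 - 8 = 29
LF(B1) = LS(M) - sum(successors on chain B) = 29 - 21 = 8
LS = LF - duration = 8 - 4 = 4
Total float = LS - ES = 4 - 0 = 4

4


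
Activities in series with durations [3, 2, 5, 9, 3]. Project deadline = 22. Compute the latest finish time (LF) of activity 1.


LF(activity 1) = deadline - sum of successor durations
Successors: activities 2 through 5 with durations [2, 5, 9, 3]
Sum of successor durations = 19
LF = 22 - 19 = 3

3


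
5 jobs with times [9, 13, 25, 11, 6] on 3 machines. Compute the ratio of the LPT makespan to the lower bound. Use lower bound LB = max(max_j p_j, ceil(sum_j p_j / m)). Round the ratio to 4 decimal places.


LPT order: [25, 13, 11, 9, 6]
Machine loads after assignment: [25, 19, 20]
LPT makespan = 25
Lower bound = max(max_job, ceil(total/3)) = max(25, 22) = 25
Ratio = 25 / 25 = 1.0

1.0


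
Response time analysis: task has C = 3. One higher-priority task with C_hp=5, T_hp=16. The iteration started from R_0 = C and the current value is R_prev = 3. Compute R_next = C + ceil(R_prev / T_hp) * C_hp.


R_next = C + ceil(R_prev / T_hp) * C_hp
ceil(3 / 16) = ceil(0.1875) = 1
Interference = 1 * 5 = 5
R_next = 3 + 5 = 8

8


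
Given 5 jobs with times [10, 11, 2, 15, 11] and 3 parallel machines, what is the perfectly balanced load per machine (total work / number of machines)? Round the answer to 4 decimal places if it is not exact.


Total processing time = 10 + 11 + 2 + 15 + 11 = 49
Number of machines = 3
Ideal balanced load = 49 / 3 = 16.3333

16.3333


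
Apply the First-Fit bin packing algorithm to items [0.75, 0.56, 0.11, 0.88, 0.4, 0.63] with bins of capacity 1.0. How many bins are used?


Place items sequentially using First-Fit:
  Item 0.75 -> new Bin 1
  Item 0.56 -> new Bin 2
  Item 0.11 -> Bin 1 (now 0.86)
  Item 0.88 -> new Bin 3
  Item 0.4 -> Bin 2 (now 0.96)
  Item 0.63 -> new Bin 4
Total bins used = 4

4


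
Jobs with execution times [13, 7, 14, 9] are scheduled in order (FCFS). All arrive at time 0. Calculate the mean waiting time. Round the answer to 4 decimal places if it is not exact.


FCFS order (as given): [13, 7, 14, 9]
Waiting times:
  Job 1: wait = 0
  Job 2: wait = 13
  Job 3: wait = 20
  Job 4: wait = 34
Sum of waiting times = 67
Average waiting time = 67/4 = 16.75

16.75


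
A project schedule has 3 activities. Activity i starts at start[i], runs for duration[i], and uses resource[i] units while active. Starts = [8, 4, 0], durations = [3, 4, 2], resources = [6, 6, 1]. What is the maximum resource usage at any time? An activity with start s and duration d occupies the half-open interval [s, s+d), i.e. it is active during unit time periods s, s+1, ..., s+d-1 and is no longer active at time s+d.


Each activity i is active on [start_i, start_i + duration_i).
Compute total resource usage per time slot:
  t=0: active resources = [1], total = 1
  t=1: active resources = [1], total = 1
  t=2: active resources = [], total = 0
  t=3: active resources = [], total = 0
  t=4: active resources = [6], total = 6
  t=5: active resources = [6], total = 6
  t=6: active resources = [6], total = 6
  t=7: active resources = [6], total = 6
  t=8: active resources = [6], total = 6
  t=9: active resources = [6], total = 6
  t=10: active resources = [6], total = 6
Peak resource demand = 6

6


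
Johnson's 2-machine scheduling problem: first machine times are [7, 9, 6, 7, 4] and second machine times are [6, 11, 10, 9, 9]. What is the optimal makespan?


Apply Johnson's rule:
  Group 1 (a <= b): [(5, 4, 9), (3, 6, 10), (4, 7, 9), (2, 9, 11)]
  Group 2 (a > b): [(1, 7, 6)]
Optimal job order: [5, 3, 4, 2, 1]
Schedule:
  Job 5: M1 done at 4, M2 done at 13
  Job 3: M1 done at 10, M2 done at 23
  Job 4: M1 done at 17, M2 done at 32
  Job 2: M1 done at 26, M2 done at 43
  Job 1: M1 done at 33, M2 done at 49
Makespan = 49

49


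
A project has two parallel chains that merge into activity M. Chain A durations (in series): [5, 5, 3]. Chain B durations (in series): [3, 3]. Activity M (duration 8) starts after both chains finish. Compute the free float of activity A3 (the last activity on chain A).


ES(A3) = sum of predecessors on chain A = 10
EF(A3) = ES + duration = 10 + 3 = 13
Successor of A3 is M. ES(M) = max(sum(A), sum(B)) = max(13, 6) = 13
Free float = ES(successor) - EF(current) = 13 - 13 = 0

0


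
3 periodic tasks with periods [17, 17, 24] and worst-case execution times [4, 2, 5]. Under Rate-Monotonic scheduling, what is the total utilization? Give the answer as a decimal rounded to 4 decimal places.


Compute individual utilizations (exact fractions):
  Task 1: C/T = 4/17 (approx. 0.2353)
  Task 2: C/T = 2/17 (approx. 0.1176)
  Task 3: C/T = 5/24 (approx. 0.2083)
Total utilization U = 4/17 + 2/17 + 5/24 = 229/408
Rounded to 4 decimal places: U = 0.5613
RM (Liu & Layland) bound for 3 tasks = 0.779763; compare with U = 229/408 (approx. 0.561275)
U <= bound, so schedulable by RM sufficient condition.

0.5613


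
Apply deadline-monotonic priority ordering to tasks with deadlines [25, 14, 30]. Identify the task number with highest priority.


Sort tasks by relative deadline (ascending):
  Task 2: deadline = 14
  Task 1: deadline = 25
  Task 3: deadline = 30
Priority order (highest first): [2, 1, 3]
Highest priority task = 2

2


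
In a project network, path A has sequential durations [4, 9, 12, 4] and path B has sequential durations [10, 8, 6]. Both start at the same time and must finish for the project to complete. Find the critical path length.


Path A total = 4 + 9 + 12 + 4 = 29
Path B total = 10 + 8 + 6 = 24
Critical path = longest path = max(29, 24) = 29

29


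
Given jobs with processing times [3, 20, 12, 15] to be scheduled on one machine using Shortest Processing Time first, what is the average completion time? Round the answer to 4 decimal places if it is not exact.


Sort jobs by processing time (SPT order): [3, 12, 15, 20]
Compute completion times sequentially:
  Job 1: processing = 3, completes at 3
  Job 2: processing = 12, completes at 15
  Job 3: processing = 15, completes at 30
  Job 4: processing = 20, completes at 50
Sum of completion times = 98
Average completion time = 98/4 = 24.5

24.5


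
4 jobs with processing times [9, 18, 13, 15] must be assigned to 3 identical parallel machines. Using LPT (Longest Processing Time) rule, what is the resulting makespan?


Sort jobs in decreasing order (LPT): [18, 15, 13, 9]
Assign each job to the least loaded machine:
  Machine 1: jobs [18], load = 18
  Machine 2: jobs [15], load = 15
  Machine 3: jobs [13, 9], load = 22
Makespan = max load = 22

22


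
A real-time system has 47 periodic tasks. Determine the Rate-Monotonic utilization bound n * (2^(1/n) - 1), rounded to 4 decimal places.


Compute 2^(1/47) = 1.0148570979
Subtract 1: 1.0148570979 - 1 = 0.0148570979
Multiply by n: 47 * 0.0148570979 = 0.6982836013
Round to 4 dp: 0.6983

0.6983


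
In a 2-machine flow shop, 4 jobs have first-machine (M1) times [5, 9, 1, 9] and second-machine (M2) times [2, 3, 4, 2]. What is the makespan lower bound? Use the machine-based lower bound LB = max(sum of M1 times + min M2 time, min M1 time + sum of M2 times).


LB1 = sum(M1 times) + min(M2 times) = 24 + 2 = 26
LB2 = min(M1 times) + sum(M2 times) = 1 + 11 = 12
Lower bound = max(LB1, LB2) = max(26, 12) = 26

26


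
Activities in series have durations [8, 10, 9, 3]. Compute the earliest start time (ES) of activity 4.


Activity 4 starts after activities 1 through 3 complete.
Predecessor durations: [8, 10, 9]
ES = 8 + 10 + 9 = 27

27


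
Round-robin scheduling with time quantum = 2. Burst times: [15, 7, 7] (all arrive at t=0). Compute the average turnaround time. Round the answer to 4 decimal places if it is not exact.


Time quantum = 2
Execution trace:
  J1 runs 2 units, time = 2
  J2 runs 2 units, time = 4
  J3 runs 2 units, time = 6
  J1 runs 2 units, time = 8
  J2 runs 2 units, time = 10
  J3 runs 2 units, time = 12
  J1 runs 2 units, time = 14
  J2 runs 2 units, time = 16
  J3 runs 2 units, time = 18
  J1 runs 2 units, time = 20
  J2 runs 1 units, time = 21
  J3 runs 1 units, time = 22
  J1 runs 2 units, time = 24
  J1 runs 2 units, time = 26
  J1 runs 2 units, time = 28
  J1 runs 1 units, time = 29
Finish times: [29, 21, 22]
Average turnaround = 72/3 = 24.0

24.0


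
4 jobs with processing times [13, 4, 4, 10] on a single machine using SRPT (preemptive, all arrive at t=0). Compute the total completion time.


Since all jobs arrive at t=0, SRPT equals SPT ordering.
SPT order: [4, 4, 10, 13]
Completion times:
  Job 1: p=4, C=4
  Job 2: p=4, C=8
  Job 3: p=10, C=18
  Job 4: p=13, C=31
Total completion time = 4 + 8 + 18 + 31 = 61

61


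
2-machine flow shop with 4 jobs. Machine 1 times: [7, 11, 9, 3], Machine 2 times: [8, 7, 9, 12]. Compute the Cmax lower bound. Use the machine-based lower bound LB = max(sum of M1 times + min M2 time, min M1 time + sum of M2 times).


LB1 = sum(M1 times) + min(M2 times) = 30 + 7 = 37
LB2 = min(M1 times) + sum(M2 times) = 3 + 36 = 39
Lower bound = max(LB1, LB2) = max(37, 39) = 39

39


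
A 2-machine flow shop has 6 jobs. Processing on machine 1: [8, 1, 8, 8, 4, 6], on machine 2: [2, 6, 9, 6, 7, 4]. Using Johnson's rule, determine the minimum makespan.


Apply Johnson's rule:
  Group 1 (a <= b): [(2, 1, 6), (5, 4, 7), (3, 8, 9)]
  Group 2 (a > b): [(4, 8, 6), (6, 6, 4), (1, 8, 2)]
Optimal job order: [2, 5, 3, 4, 6, 1]
Schedule:
  Job 2: M1 done at 1, M2 done at 7
  Job 5: M1 done at 5, M2 done at 14
  Job 3: M1 done at 13, M2 done at 23
  Job 4: M1 done at 21, M2 done at 29
  Job 6: M1 done at 27, M2 done at 33
  Job 1: M1 done at 35, M2 done at 37
Makespan = 37

37


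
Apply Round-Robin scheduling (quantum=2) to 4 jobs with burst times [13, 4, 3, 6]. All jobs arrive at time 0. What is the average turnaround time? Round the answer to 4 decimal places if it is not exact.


Time quantum = 2
Execution trace:
  J1 runs 2 units, time = 2
  J2 runs 2 units, time = 4
  J3 runs 2 units, time = 6
  J4 runs 2 units, time = 8
  J1 runs 2 units, time = 10
  J2 runs 2 units, time = 12
  J3 runs 1 units, time = 13
  J4 runs 2 units, time = 15
  J1 runs 2 units, time = 17
  J4 runs 2 units, time = 19
  J1 runs 2 units, time = 21
  J1 runs 2 units, time = 23
  J1 runs 2 units, time = 25
  J1 runs 1 units, time = 26
Finish times: [26, 12, 13, 19]
Average turnaround = 70/4 = 17.5

17.5


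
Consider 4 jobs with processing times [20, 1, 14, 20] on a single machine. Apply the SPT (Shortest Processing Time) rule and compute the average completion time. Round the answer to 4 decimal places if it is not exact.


Sort jobs by processing time (SPT order): [1, 14, 20, 20]
Compute completion times sequentially:
  Job 1: processing = 1, completes at 1
  Job 2: processing = 14, completes at 15
  Job 3: processing = 20, completes at 35
  Job 4: processing = 20, completes at 55
Sum of completion times = 106
Average completion time = 106/4 = 26.5

26.5


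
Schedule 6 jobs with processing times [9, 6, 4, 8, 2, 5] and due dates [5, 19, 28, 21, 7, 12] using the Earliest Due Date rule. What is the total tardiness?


Sort by due date (EDD order): [(9, 5), (2, 7), (5, 12), (6, 19), (8, 21), (4, 28)]
Compute completion times and tardiness:
  Job 1: p=9, d=5, C=9, tardiness=max(0,9-5)=4
  Job 2: p=2, d=7, C=11, tardiness=max(0,11-7)=4
  Job 3: p=5, d=12, C=16, tardiness=max(0,16-12)=4
  Job 4: p=6, d=19, C=22, tardiness=max(0,22-19)=3
  Job 5: p=8, d=21, C=30, tardiness=max(0,30-21)=9
  Job 6: p=4, d=28, C=34, tardiness=max(0,34-28)=6
Total tardiness = 30

30


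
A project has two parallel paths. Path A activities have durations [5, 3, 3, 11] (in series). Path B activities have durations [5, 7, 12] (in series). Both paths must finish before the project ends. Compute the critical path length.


Path A total = 5 + 3 + 3 + 11 = 22
Path B total = 5 + 7 + 12 = 24
Critical path = longest path = max(22, 24) = 24

24


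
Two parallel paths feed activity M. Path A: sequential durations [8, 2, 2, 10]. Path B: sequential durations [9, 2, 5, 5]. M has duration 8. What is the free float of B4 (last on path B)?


ES(B4) = sum of predecessors on chain B = 16
EF(B4) = ES + duration = 16 + 5 = 21
Successor of B4 is M. ES(M) = max(sum(A), sum(B)) = max(22, 21) = 22
Free float = ES(successor) - EF(current) = 22 - 21 = 1

1


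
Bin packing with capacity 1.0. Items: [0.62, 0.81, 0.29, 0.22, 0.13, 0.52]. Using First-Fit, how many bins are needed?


Place items sequentially using First-Fit:
  Item 0.62 -> new Bin 1
  Item 0.81 -> new Bin 2
  Item 0.29 -> Bin 1 (now 0.91)
  Item 0.22 -> new Bin 3
  Item 0.13 -> Bin 2 (now 0.94)
  Item 0.52 -> Bin 3 (now 0.74)
Total bins used = 3

3


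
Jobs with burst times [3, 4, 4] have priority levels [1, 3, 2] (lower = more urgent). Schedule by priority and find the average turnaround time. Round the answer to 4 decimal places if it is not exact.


Sort by priority (ascending = highest first):
Order: [(1, 3), (2, 4), (3, 4)]
Completion times:
  Priority 1, burst=3, C=3
  Priority 2, burst=4, C=7
  Priority 3, burst=4, C=11
Average turnaround = 21/3 = 7.0

7.0


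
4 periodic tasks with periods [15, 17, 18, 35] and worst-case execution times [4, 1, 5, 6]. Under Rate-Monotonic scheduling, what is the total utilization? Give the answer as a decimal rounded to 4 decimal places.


Compute individual utilizations (exact fractions):
  Task 1: C/T = 4/15 (approx. 0.2667)
  Task 2: C/T = 1/17 (approx. 0.0588)
  Task 3: C/T = 5/18 (approx. 0.2778)
  Task 4: C/T = 6/35 (approx. 0.1714)
Total utilization U = 4/15 + 1/17 + 5/18 + 6/35 = 8297/10710
Rounded to 4 decimal places: U = 0.7747
RM (Liu & Layland) bound for 4 tasks = 0.756828; compare with U = 8297/10710 (approx. 0.774697)
bound < U <= 1, so the RM sufficient condition is not met (inconclusive; an exact test such as response-time analysis is needed).

0.7747


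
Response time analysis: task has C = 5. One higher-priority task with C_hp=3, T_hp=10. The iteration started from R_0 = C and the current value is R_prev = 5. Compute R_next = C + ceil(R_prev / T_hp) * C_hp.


R_next = C + ceil(R_prev / T_hp) * C_hp
ceil(5 / 10) = ceil(0.5) = 1
Interference = 1 * 3 = 3
R_next = 5 + 3 = 8

8


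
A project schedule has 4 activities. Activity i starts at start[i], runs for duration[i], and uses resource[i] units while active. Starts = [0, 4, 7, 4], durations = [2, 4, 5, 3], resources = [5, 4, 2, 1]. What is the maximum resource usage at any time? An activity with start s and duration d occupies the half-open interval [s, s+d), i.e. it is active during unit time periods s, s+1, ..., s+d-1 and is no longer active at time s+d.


Each activity i is active on [start_i, start_i + duration_i).
Compute total resource usage per time slot:
  t=0: active resources = [5], total = 5
  t=1: active resources = [5], total = 5
  t=2: active resources = [], total = 0
  t=3: active resources = [], total = 0
  t=4: active resources = [4, 1], total = 5
  t=5: active resources = [4, 1], total = 5
  t=6: active resources = [4, 1], total = 5
  t=7: active resources = [4, 2], total = 6
  t=8: active resources = [2], total = 2
  t=9: active resources = [2], total = 2
  t=10: active resources = [2], total = 2
  t=11: active resources = [2], total = 2
Peak resource demand = 6

6


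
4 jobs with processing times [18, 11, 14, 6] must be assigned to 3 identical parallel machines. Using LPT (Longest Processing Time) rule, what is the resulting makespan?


Sort jobs in decreasing order (LPT): [18, 14, 11, 6]
Assign each job to the least loaded machine:
  Machine 1: jobs [18], load = 18
  Machine 2: jobs [14], load = 14
  Machine 3: jobs [11, 6], load = 17
Makespan = max load = 18

18


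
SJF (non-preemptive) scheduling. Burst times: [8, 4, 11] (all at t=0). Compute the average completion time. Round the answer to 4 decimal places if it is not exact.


SJF order (ascending): [4, 8, 11]
Completion times:
  Job 1: burst=4, C=4
  Job 2: burst=8, C=12
  Job 3: burst=11, C=23
Average completion = 39/3 = 13.0

13.0


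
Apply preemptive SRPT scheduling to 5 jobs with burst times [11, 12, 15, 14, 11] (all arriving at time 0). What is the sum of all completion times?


Since all jobs arrive at t=0, SRPT equals SPT ordering.
SPT order: [11, 11, 12, 14, 15]
Completion times:
  Job 1: p=11, C=11
  Job 2: p=11, C=22
  Job 3: p=12, C=34
  Job 4: p=14, C=48
  Job 5: p=15, C=63
Total completion time = 11 + 22 + 34 + 48 + 63 = 178

178


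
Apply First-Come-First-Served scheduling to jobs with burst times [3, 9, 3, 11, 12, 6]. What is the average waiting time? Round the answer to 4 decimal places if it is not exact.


FCFS order (as given): [3, 9, 3, 11, 12, 6]
Waiting times:
  Job 1: wait = 0
  Job 2: wait = 3
  Job 3: wait = 12
  Job 4: wait = 15
  Job 5: wait = 26
  Job 6: wait = 38
Sum of waiting times = 94
Average waiting time = 94/6 = 15.6667

15.6667


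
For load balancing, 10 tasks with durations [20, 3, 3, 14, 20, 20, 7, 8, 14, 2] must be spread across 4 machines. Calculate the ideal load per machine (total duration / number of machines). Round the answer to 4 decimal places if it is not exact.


Total processing time = 20 + 3 + 3 + 14 + 20 + 20 + 7 + 8 + 14 + 2 = 111
Number of machines = 4
Ideal balanced load = 111 / 4 = 27.75

27.75


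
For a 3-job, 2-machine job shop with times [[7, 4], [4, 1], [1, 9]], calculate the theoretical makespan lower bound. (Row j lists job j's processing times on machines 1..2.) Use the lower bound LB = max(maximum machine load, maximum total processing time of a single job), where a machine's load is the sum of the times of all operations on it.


Machine loads:
  Machine 1: 7 + 4 + 1 = 12
  Machine 2: 4 + 1 + 9 = 14
Max machine load = 14
Job totals:
  Job 1: 11
  Job 2: 5
  Job 3: 10
Max job total = 11
Lower bound = max(14, 11) = 14

14


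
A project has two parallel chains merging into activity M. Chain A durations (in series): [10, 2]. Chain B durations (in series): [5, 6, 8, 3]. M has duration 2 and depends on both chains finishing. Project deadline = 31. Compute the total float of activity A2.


Forward pass: ES(A2) = sum of predecessors on chain A = 10
EF = ES + duration = 10 + 2 = 12
Backward pass: LF(M) = deadline = 31; LS(M) = 31 - 2 = 29
LF(A2) = LS(M) - sum(successors on chain A) = 29 - 0 = 29
LS = LF - duration = 29 - 2 = 27
Total float = LS - ES = 27 - 10 = 17

17


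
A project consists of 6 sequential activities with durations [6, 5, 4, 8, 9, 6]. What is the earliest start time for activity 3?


Activity 3 starts after activities 1 through 2 complete.
Predecessor durations: [6, 5]
ES = 6 + 5 = 11

11


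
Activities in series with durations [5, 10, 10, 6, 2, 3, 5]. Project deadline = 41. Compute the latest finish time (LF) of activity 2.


LF(activity 2) = deadline - sum of successor durations
Successors: activities 3 through 7 with durations [10, 6, 2, 3, 5]
Sum of successor durations = 26
LF = 41 - 26 = 15

15


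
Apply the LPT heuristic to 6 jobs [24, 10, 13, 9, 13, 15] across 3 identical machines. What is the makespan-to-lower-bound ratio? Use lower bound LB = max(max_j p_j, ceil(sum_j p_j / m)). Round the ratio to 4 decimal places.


LPT order: [24, 15, 13, 13, 10, 9]
Machine loads after assignment: [33, 25, 26]
LPT makespan = 33
Lower bound = max(max_job, ceil(total/3)) = max(24, 28) = 28
Ratio = 33 / 28 = 1.1786

1.1786


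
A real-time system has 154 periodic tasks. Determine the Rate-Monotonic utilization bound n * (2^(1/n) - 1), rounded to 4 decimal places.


Compute 2^(1/154) = 1.0045111002
Subtract 1: 1.0045111002 - 1 = 0.0045111002
Multiply by n: 154 * 0.0045111002 = 0.6947094308
Round to 4 dp: 0.6947

0.6947


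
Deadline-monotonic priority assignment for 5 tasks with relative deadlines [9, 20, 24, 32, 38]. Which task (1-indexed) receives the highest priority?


Sort tasks by relative deadline (ascending):
  Task 1: deadline = 9
  Task 2: deadline = 20
  Task 3: deadline = 24
  Task 4: deadline = 32
  Task 5: deadline = 38
Priority order (highest first): [1, 2, 3, 4, 5]
Highest priority task = 1

1


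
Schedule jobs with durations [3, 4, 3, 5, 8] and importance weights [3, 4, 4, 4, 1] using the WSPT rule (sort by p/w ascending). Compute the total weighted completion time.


Compute p/w ratios and sort ascending (WSPT): [(3, 4), (3, 3), (4, 4), (5, 4), (8, 1)]
Compute weighted completion times:
  Job (p=3,w=4): C=3, w*C=4*3=12
  Job (p=3,w=3): C=6, w*C=3*6=18
  Job (p=4,w=4): C=10, w*C=4*10=40
  Job (p=5,w=4): C=15, w*C=4*15=60
  Job (p=8,w=1): C=23, w*C=1*23=23
Total weighted completion time = 153

153


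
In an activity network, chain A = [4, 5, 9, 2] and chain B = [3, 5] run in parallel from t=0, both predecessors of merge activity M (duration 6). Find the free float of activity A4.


ES(A4) = sum of predecessors on chain A = 18
EF(A4) = ES + duration = 18 + 2 = 20
Successor of A4 is M. ES(M) = max(sum(A), sum(B)) = max(20, 8) = 20
Free float = ES(successor) - EF(current) = 20 - 20 = 0

0


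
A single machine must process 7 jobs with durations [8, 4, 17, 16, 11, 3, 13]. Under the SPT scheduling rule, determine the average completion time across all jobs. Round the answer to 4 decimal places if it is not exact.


Sort jobs by processing time (SPT order): [3, 4, 8, 11, 13, 16, 17]
Compute completion times sequentially:
  Job 1: processing = 3, completes at 3
  Job 2: processing = 4, completes at 7
  Job 3: processing = 8, completes at 15
  Job 4: processing = 11, completes at 26
  Job 5: processing = 13, completes at 39
  Job 6: processing = 16, completes at 55
  Job 7: processing = 17, completes at 72
Sum of completion times = 217
Average completion time = 217/7 = 31.0

31.0


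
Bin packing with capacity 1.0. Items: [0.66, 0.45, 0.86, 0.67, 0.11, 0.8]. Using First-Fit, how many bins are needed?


Place items sequentially using First-Fit:
  Item 0.66 -> new Bin 1
  Item 0.45 -> new Bin 2
  Item 0.86 -> new Bin 3
  Item 0.67 -> new Bin 4
  Item 0.11 -> Bin 1 (now 0.77)
  Item 0.8 -> new Bin 5
Total bins used = 5

5


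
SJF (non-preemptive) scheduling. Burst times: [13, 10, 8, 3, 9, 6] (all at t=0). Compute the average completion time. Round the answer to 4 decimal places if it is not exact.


SJF order (ascending): [3, 6, 8, 9, 10, 13]
Completion times:
  Job 1: burst=3, C=3
  Job 2: burst=6, C=9
  Job 3: burst=8, C=17
  Job 4: burst=9, C=26
  Job 5: burst=10, C=36
  Job 6: burst=13, C=49
Average completion = 140/6 = 23.3333

23.3333


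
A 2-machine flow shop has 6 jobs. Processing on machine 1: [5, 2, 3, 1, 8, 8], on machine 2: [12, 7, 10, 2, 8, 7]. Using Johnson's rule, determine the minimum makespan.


Apply Johnson's rule:
  Group 1 (a <= b): [(4, 1, 2), (2, 2, 7), (3, 3, 10), (1, 5, 12), (5, 8, 8)]
  Group 2 (a > b): [(6, 8, 7)]
Optimal job order: [4, 2, 3, 1, 5, 6]
Schedule:
  Job 4: M1 done at 1, M2 done at 3
  Job 2: M1 done at 3, M2 done at 10
  Job 3: M1 done at 6, M2 done at 20
  Job 1: M1 done at 11, M2 done at 32
  Job 5: M1 done at 19, M2 done at 40
  Job 6: M1 done at 27, M2 done at 47
Makespan = 47

47
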